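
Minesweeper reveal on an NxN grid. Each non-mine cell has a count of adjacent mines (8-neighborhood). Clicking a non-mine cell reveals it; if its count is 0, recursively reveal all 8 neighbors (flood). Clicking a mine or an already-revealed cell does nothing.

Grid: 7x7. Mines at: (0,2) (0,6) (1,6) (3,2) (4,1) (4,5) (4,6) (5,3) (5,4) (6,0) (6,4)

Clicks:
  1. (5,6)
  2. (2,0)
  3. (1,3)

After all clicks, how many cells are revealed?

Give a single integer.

Click 1 (5,6) count=2: revealed 1 new [(5,6)] -> total=1
Click 2 (2,0) count=0: revealed 8 new [(0,0) (0,1) (1,0) (1,1) (2,0) (2,1) (3,0) (3,1)] -> total=9
Click 3 (1,3) count=1: revealed 1 new [(1,3)] -> total=10

Answer: 10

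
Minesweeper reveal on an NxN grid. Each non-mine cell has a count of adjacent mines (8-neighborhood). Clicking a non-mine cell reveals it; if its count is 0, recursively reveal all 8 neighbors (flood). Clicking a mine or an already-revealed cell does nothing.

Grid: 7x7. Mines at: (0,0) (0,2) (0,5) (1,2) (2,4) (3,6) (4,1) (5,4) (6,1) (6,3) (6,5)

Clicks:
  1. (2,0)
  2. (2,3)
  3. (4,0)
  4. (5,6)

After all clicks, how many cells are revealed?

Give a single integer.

Answer: 9

Derivation:
Click 1 (2,0) count=0: revealed 6 new [(1,0) (1,1) (2,0) (2,1) (3,0) (3,1)] -> total=6
Click 2 (2,3) count=2: revealed 1 new [(2,3)] -> total=7
Click 3 (4,0) count=1: revealed 1 new [(4,0)] -> total=8
Click 4 (5,6) count=1: revealed 1 new [(5,6)] -> total=9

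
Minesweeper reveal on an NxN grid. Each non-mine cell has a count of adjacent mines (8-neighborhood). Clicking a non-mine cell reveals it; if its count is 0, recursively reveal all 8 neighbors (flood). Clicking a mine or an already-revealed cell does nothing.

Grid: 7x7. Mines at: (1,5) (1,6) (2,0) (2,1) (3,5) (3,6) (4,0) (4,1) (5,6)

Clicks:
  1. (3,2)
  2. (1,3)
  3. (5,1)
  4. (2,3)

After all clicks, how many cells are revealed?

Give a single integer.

Click 1 (3,2) count=2: revealed 1 new [(3,2)] -> total=1
Click 2 (1,3) count=0: revealed 31 new [(0,0) (0,1) (0,2) (0,3) (0,4) (1,0) (1,1) (1,2) (1,3) (1,4) (2,2) (2,3) (2,4) (3,3) (3,4) (4,2) (4,3) (4,4) (4,5) (5,0) (5,1) (5,2) (5,3) (5,4) (5,5) (6,0) (6,1) (6,2) (6,3) (6,4) (6,5)] -> total=32
Click 3 (5,1) count=2: revealed 0 new [(none)] -> total=32
Click 4 (2,3) count=0: revealed 0 new [(none)] -> total=32

Answer: 32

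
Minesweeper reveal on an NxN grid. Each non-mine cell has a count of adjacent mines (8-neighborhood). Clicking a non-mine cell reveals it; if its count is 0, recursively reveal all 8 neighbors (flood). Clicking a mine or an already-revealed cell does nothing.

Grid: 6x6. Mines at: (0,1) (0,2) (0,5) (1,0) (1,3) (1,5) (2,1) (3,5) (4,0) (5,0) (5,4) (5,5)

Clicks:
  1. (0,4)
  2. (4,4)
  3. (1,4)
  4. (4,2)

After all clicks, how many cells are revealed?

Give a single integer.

Answer: 16

Derivation:
Click 1 (0,4) count=3: revealed 1 new [(0,4)] -> total=1
Click 2 (4,4) count=3: revealed 1 new [(4,4)] -> total=2
Click 3 (1,4) count=3: revealed 1 new [(1,4)] -> total=3
Click 4 (4,2) count=0: revealed 13 new [(2,2) (2,3) (2,4) (3,1) (3,2) (3,3) (3,4) (4,1) (4,2) (4,3) (5,1) (5,2) (5,3)] -> total=16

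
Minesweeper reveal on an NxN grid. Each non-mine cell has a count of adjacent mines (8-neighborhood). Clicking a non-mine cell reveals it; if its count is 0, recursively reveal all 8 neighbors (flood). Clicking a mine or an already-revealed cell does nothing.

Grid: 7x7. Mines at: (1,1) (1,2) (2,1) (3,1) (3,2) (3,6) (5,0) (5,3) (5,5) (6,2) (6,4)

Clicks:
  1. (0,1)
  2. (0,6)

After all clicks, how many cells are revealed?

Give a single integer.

Click 1 (0,1) count=2: revealed 1 new [(0,1)] -> total=1
Click 2 (0,6) count=0: revealed 18 new [(0,3) (0,4) (0,5) (0,6) (1,3) (1,4) (1,5) (1,6) (2,3) (2,4) (2,5) (2,6) (3,3) (3,4) (3,5) (4,3) (4,4) (4,5)] -> total=19

Answer: 19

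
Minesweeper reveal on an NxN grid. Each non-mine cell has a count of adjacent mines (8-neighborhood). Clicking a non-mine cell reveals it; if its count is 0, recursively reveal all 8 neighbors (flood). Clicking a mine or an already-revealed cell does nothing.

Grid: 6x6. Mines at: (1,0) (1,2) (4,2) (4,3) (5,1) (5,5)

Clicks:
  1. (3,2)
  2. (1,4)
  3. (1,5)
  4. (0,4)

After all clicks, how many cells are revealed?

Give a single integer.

Click 1 (3,2) count=2: revealed 1 new [(3,2)] -> total=1
Click 2 (1,4) count=0: revealed 14 new [(0,3) (0,4) (0,5) (1,3) (1,4) (1,5) (2,3) (2,4) (2,5) (3,3) (3,4) (3,5) (4,4) (4,5)] -> total=15
Click 3 (1,5) count=0: revealed 0 new [(none)] -> total=15
Click 4 (0,4) count=0: revealed 0 new [(none)] -> total=15

Answer: 15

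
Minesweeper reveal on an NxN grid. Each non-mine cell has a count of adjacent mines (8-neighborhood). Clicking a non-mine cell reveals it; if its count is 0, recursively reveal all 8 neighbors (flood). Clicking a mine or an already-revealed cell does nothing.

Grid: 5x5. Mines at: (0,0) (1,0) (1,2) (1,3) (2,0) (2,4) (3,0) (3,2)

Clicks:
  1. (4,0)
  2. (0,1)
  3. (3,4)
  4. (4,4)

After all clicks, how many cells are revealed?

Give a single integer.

Click 1 (4,0) count=1: revealed 1 new [(4,0)] -> total=1
Click 2 (0,1) count=3: revealed 1 new [(0,1)] -> total=2
Click 3 (3,4) count=1: revealed 1 new [(3,4)] -> total=3
Click 4 (4,4) count=0: revealed 3 new [(3,3) (4,3) (4,4)] -> total=6

Answer: 6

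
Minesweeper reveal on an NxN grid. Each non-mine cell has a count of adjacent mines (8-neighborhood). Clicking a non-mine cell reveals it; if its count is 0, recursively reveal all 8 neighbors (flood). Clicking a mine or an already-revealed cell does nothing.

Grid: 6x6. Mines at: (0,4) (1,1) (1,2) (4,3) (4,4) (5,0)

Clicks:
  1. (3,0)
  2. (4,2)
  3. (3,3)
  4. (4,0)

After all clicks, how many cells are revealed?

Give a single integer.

Answer: 10

Derivation:
Click 1 (3,0) count=0: revealed 9 new [(2,0) (2,1) (2,2) (3,0) (3,1) (3,2) (4,0) (4,1) (4,2)] -> total=9
Click 2 (4,2) count=1: revealed 0 new [(none)] -> total=9
Click 3 (3,3) count=2: revealed 1 new [(3,3)] -> total=10
Click 4 (4,0) count=1: revealed 0 new [(none)] -> total=10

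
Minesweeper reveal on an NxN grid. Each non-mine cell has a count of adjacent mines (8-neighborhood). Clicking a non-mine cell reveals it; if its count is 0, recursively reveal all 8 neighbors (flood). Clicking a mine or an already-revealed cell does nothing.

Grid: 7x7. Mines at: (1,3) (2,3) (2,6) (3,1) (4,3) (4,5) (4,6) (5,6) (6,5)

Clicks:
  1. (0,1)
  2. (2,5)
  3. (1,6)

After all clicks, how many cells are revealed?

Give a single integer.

Answer: 11

Derivation:
Click 1 (0,1) count=0: revealed 9 new [(0,0) (0,1) (0,2) (1,0) (1,1) (1,2) (2,0) (2,1) (2,2)] -> total=9
Click 2 (2,5) count=1: revealed 1 new [(2,5)] -> total=10
Click 3 (1,6) count=1: revealed 1 new [(1,6)] -> total=11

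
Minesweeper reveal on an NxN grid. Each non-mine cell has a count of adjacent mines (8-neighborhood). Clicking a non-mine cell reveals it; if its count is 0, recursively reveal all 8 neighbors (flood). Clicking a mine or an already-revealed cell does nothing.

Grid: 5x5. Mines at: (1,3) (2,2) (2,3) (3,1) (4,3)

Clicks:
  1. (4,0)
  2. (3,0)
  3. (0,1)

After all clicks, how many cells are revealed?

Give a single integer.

Click 1 (4,0) count=1: revealed 1 new [(4,0)] -> total=1
Click 2 (3,0) count=1: revealed 1 new [(3,0)] -> total=2
Click 3 (0,1) count=0: revealed 8 new [(0,0) (0,1) (0,2) (1,0) (1,1) (1,2) (2,0) (2,1)] -> total=10

Answer: 10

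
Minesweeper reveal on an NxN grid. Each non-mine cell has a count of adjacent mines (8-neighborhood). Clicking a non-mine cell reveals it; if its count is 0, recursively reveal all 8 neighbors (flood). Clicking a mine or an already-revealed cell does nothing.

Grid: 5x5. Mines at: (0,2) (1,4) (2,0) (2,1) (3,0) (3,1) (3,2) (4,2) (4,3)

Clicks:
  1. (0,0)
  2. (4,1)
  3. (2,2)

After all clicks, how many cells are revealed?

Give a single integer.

Click 1 (0,0) count=0: revealed 4 new [(0,0) (0,1) (1,0) (1,1)] -> total=4
Click 2 (4,1) count=4: revealed 1 new [(4,1)] -> total=5
Click 3 (2,2) count=3: revealed 1 new [(2,2)] -> total=6

Answer: 6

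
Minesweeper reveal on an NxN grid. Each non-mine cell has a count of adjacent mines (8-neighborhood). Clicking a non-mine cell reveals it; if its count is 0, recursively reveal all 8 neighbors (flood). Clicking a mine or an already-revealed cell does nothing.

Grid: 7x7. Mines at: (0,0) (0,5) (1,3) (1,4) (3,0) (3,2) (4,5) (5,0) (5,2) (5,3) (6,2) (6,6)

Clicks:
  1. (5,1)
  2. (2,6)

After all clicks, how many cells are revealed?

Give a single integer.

Click 1 (5,1) count=3: revealed 1 new [(5,1)] -> total=1
Click 2 (2,6) count=0: revealed 6 new [(1,5) (1,6) (2,5) (2,6) (3,5) (3,6)] -> total=7

Answer: 7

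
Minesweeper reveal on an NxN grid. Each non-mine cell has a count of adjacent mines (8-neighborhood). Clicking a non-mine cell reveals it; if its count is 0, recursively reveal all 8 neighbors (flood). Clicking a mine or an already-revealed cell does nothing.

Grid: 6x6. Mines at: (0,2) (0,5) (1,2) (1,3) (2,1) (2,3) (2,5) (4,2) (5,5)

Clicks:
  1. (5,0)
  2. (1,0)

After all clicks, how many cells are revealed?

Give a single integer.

Click 1 (5,0) count=0: revealed 6 new [(3,0) (3,1) (4,0) (4,1) (5,0) (5,1)] -> total=6
Click 2 (1,0) count=1: revealed 1 new [(1,0)] -> total=7

Answer: 7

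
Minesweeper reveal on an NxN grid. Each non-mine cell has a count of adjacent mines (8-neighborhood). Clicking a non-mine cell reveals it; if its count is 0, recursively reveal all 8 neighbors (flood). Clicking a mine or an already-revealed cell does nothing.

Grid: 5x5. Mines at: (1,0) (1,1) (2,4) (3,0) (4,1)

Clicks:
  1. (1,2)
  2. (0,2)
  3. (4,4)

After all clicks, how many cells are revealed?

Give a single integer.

Answer: 8

Derivation:
Click 1 (1,2) count=1: revealed 1 new [(1,2)] -> total=1
Click 2 (0,2) count=1: revealed 1 new [(0,2)] -> total=2
Click 3 (4,4) count=0: revealed 6 new [(3,2) (3,3) (3,4) (4,2) (4,3) (4,4)] -> total=8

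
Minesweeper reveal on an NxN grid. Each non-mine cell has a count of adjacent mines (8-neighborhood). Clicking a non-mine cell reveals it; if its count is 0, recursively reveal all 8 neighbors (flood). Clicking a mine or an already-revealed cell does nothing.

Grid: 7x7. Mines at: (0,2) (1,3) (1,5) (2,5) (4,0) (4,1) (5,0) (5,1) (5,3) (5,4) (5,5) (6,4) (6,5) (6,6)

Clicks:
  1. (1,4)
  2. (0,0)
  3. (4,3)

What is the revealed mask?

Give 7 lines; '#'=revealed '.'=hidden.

Click 1 (1,4) count=3: revealed 1 new [(1,4)] -> total=1
Click 2 (0,0) count=0: revealed 11 new [(0,0) (0,1) (1,0) (1,1) (1,2) (2,0) (2,1) (2,2) (3,0) (3,1) (3,2)] -> total=12
Click 3 (4,3) count=2: revealed 1 new [(4,3)] -> total=13

Answer: ##.....
###.#..
###....
###....
...#...
.......
.......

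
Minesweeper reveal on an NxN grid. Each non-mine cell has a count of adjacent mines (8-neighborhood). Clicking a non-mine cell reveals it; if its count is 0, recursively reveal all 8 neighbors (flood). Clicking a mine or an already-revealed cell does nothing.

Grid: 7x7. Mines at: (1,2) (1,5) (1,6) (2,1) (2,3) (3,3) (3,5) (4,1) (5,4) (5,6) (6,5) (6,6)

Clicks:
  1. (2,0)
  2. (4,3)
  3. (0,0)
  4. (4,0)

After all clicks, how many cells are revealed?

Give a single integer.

Click 1 (2,0) count=1: revealed 1 new [(2,0)] -> total=1
Click 2 (4,3) count=2: revealed 1 new [(4,3)] -> total=2
Click 3 (0,0) count=0: revealed 4 new [(0,0) (0,1) (1,0) (1,1)] -> total=6
Click 4 (4,0) count=1: revealed 1 new [(4,0)] -> total=7

Answer: 7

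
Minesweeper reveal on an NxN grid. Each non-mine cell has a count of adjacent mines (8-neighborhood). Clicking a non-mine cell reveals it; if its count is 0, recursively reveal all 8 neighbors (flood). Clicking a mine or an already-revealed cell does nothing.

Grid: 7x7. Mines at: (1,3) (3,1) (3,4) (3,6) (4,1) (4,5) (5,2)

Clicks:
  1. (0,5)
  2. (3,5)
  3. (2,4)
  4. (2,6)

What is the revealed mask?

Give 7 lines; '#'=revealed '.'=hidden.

Click 1 (0,5) count=0: revealed 9 new [(0,4) (0,5) (0,6) (1,4) (1,5) (1,6) (2,4) (2,5) (2,6)] -> total=9
Click 2 (3,5) count=3: revealed 1 new [(3,5)] -> total=10
Click 3 (2,4) count=2: revealed 0 new [(none)] -> total=10
Click 4 (2,6) count=1: revealed 0 new [(none)] -> total=10

Answer: ....###
....###
....###
.....#.
.......
.......
.......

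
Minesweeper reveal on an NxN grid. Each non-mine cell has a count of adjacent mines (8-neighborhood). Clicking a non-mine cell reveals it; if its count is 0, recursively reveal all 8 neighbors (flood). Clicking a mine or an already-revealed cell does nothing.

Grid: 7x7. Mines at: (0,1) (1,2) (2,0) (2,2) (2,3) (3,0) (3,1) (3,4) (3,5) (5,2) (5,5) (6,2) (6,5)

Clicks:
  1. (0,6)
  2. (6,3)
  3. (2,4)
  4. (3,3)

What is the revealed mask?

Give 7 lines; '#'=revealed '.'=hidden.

Answer: ...####
...####
....###
...#...
.......
.......
...#...

Derivation:
Click 1 (0,6) count=0: revealed 11 new [(0,3) (0,4) (0,5) (0,6) (1,3) (1,4) (1,5) (1,6) (2,4) (2,5) (2,6)] -> total=11
Click 2 (6,3) count=2: revealed 1 new [(6,3)] -> total=12
Click 3 (2,4) count=3: revealed 0 new [(none)] -> total=12
Click 4 (3,3) count=3: revealed 1 new [(3,3)] -> total=13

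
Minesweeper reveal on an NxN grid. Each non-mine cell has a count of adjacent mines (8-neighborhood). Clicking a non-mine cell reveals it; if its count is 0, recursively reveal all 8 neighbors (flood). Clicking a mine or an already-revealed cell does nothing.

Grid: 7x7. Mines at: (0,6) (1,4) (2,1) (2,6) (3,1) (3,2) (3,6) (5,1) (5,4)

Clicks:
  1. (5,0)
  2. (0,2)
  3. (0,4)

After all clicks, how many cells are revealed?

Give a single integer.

Answer: 10

Derivation:
Click 1 (5,0) count=1: revealed 1 new [(5,0)] -> total=1
Click 2 (0,2) count=0: revealed 8 new [(0,0) (0,1) (0,2) (0,3) (1,0) (1,1) (1,2) (1,3)] -> total=9
Click 3 (0,4) count=1: revealed 1 new [(0,4)] -> total=10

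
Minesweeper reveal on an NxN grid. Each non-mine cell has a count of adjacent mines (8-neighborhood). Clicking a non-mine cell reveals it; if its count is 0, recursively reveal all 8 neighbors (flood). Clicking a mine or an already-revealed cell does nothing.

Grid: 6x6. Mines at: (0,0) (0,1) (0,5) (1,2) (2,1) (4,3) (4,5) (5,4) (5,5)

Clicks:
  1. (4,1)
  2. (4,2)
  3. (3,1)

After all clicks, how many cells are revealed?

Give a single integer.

Click 1 (4,1) count=0: revealed 9 new [(3,0) (3,1) (3,2) (4,0) (4,1) (4,2) (5,0) (5,1) (5,2)] -> total=9
Click 2 (4,2) count=1: revealed 0 new [(none)] -> total=9
Click 3 (3,1) count=1: revealed 0 new [(none)] -> total=9

Answer: 9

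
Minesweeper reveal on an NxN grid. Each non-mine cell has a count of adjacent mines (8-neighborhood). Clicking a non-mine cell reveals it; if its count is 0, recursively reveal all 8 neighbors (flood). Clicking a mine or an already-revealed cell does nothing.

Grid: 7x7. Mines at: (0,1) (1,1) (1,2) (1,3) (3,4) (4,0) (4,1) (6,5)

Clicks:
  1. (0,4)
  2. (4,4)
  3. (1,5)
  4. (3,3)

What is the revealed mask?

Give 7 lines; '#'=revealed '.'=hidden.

Answer: ....###
....###
....###
...#.##
....###
.....##
.......

Derivation:
Click 1 (0,4) count=1: revealed 1 new [(0,4)] -> total=1
Click 2 (4,4) count=1: revealed 1 new [(4,4)] -> total=2
Click 3 (1,5) count=0: revealed 14 new [(0,5) (0,6) (1,4) (1,5) (1,6) (2,4) (2,5) (2,6) (3,5) (3,6) (4,5) (4,6) (5,5) (5,6)] -> total=16
Click 4 (3,3) count=1: revealed 1 new [(3,3)] -> total=17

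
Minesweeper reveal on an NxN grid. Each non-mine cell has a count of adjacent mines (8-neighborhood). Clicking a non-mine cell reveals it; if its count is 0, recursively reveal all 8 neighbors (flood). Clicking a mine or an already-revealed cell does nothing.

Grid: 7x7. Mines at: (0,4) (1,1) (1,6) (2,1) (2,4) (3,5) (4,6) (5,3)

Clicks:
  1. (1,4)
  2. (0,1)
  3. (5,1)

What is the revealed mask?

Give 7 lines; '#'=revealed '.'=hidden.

Answer: .#.....
....#..
.......
###....
###....
###....
###....

Derivation:
Click 1 (1,4) count=2: revealed 1 new [(1,4)] -> total=1
Click 2 (0,1) count=1: revealed 1 new [(0,1)] -> total=2
Click 3 (5,1) count=0: revealed 12 new [(3,0) (3,1) (3,2) (4,0) (4,1) (4,2) (5,0) (5,1) (5,2) (6,0) (6,1) (6,2)] -> total=14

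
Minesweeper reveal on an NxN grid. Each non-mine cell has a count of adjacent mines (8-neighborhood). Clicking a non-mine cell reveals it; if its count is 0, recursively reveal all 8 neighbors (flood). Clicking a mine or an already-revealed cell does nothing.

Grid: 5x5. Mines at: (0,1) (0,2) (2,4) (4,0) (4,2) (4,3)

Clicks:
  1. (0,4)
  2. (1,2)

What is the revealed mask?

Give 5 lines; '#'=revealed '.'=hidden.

Answer: ...##
..###
.....
.....
.....

Derivation:
Click 1 (0,4) count=0: revealed 4 new [(0,3) (0,4) (1,3) (1,4)] -> total=4
Click 2 (1,2) count=2: revealed 1 new [(1,2)] -> total=5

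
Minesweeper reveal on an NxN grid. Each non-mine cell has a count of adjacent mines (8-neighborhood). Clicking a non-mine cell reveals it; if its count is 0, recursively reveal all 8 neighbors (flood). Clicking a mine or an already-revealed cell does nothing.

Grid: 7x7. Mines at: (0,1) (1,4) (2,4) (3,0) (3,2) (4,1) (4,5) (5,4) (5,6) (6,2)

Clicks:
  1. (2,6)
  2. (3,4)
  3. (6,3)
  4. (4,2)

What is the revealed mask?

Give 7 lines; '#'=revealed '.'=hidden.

Answer: .....##
.....##
.....##
....###
..#....
.......
...#...

Derivation:
Click 1 (2,6) count=0: revealed 8 new [(0,5) (0,6) (1,5) (1,6) (2,5) (2,6) (3,5) (3,6)] -> total=8
Click 2 (3,4) count=2: revealed 1 new [(3,4)] -> total=9
Click 3 (6,3) count=2: revealed 1 new [(6,3)] -> total=10
Click 4 (4,2) count=2: revealed 1 new [(4,2)] -> total=11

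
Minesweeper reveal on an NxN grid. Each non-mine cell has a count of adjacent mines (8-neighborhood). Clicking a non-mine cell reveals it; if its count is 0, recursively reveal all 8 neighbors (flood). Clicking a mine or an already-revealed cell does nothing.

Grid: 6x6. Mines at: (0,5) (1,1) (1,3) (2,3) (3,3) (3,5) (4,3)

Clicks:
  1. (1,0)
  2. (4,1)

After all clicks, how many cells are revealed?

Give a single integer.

Answer: 13

Derivation:
Click 1 (1,0) count=1: revealed 1 new [(1,0)] -> total=1
Click 2 (4,1) count=0: revealed 12 new [(2,0) (2,1) (2,2) (3,0) (3,1) (3,2) (4,0) (4,1) (4,2) (5,0) (5,1) (5,2)] -> total=13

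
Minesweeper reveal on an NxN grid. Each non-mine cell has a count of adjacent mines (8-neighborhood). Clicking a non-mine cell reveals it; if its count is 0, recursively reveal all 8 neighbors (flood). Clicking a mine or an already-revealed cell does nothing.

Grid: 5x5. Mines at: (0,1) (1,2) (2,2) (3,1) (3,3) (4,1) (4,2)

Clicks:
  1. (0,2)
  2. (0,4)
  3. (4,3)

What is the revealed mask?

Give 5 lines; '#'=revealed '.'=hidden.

Answer: ..###
...##
...##
.....
...#.

Derivation:
Click 1 (0,2) count=2: revealed 1 new [(0,2)] -> total=1
Click 2 (0,4) count=0: revealed 6 new [(0,3) (0,4) (1,3) (1,4) (2,3) (2,4)] -> total=7
Click 3 (4,3) count=2: revealed 1 new [(4,3)] -> total=8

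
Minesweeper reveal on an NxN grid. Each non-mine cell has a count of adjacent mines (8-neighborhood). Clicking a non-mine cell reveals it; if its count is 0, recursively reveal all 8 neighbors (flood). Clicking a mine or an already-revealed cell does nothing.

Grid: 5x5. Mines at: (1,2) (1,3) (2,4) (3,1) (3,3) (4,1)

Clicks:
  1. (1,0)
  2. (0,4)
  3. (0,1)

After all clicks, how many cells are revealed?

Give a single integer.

Click 1 (1,0) count=0: revealed 6 new [(0,0) (0,1) (1,0) (1,1) (2,0) (2,1)] -> total=6
Click 2 (0,4) count=1: revealed 1 new [(0,4)] -> total=7
Click 3 (0,1) count=1: revealed 0 new [(none)] -> total=7

Answer: 7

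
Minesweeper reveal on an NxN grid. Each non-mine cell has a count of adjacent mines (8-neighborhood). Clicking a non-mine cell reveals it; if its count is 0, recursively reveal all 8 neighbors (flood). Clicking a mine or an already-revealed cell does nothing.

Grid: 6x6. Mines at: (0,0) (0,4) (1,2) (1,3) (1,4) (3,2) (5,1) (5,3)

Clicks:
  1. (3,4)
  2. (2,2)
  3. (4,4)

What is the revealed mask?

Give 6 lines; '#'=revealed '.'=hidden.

Answer: ......
......
..####
...###
...###
....##

Derivation:
Click 1 (3,4) count=0: revealed 11 new [(2,3) (2,4) (2,5) (3,3) (3,4) (3,5) (4,3) (4,4) (4,5) (5,4) (5,5)] -> total=11
Click 2 (2,2) count=3: revealed 1 new [(2,2)] -> total=12
Click 3 (4,4) count=1: revealed 0 new [(none)] -> total=12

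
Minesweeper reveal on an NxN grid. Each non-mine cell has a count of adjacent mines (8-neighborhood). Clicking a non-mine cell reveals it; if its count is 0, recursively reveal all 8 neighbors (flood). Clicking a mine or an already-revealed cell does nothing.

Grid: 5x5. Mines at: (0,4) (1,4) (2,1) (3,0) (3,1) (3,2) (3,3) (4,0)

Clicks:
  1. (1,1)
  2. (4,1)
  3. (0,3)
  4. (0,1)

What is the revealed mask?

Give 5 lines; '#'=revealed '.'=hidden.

Click 1 (1,1) count=1: revealed 1 new [(1,1)] -> total=1
Click 2 (4,1) count=4: revealed 1 new [(4,1)] -> total=2
Click 3 (0,3) count=2: revealed 1 new [(0,3)] -> total=3
Click 4 (0,1) count=0: revealed 6 new [(0,0) (0,1) (0,2) (1,0) (1,2) (1,3)] -> total=9

Answer: ####.
####.
.....
.....
.#...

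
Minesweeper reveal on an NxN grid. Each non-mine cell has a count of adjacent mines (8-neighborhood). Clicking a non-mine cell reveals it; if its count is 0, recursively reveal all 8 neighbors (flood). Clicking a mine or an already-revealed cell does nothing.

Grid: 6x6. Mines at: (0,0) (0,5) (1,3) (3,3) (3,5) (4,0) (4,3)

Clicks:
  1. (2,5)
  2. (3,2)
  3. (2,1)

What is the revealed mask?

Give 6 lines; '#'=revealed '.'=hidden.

Click 1 (2,5) count=1: revealed 1 new [(2,5)] -> total=1
Click 2 (3,2) count=2: revealed 1 new [(3,2)] -> total=2
Click 3 (2,1) count=0: revealed 8 new [(1,0) (1,1) (1,2) (2,0) (2,1) (2,2) (3,0) (3,1)] -> total=10

Answer: ......
###...
###..#
###...
......
......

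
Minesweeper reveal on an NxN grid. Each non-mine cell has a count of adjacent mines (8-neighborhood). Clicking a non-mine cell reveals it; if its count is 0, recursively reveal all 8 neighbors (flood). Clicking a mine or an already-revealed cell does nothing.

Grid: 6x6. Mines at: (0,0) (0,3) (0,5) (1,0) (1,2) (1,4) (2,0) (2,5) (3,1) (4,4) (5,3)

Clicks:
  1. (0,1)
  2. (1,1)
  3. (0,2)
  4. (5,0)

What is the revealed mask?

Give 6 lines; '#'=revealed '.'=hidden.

Click 1 (0,1) count=3: revealed 1 new [(0,1)] -> total=1
Click 2 (1,1) count=4: revealed 1 new [(1,1)] -> total=2
Click 3 (0,2) count=2: revealed 1 new [(0,2)] -> total=3
Click 4 (5,0) count=0: revealed 6 new [(4,0) (4,1) (4,2) (5,0) (5,1) (5,2)] -> total=9

Answer: .##...
.#....
......
......
###...
###...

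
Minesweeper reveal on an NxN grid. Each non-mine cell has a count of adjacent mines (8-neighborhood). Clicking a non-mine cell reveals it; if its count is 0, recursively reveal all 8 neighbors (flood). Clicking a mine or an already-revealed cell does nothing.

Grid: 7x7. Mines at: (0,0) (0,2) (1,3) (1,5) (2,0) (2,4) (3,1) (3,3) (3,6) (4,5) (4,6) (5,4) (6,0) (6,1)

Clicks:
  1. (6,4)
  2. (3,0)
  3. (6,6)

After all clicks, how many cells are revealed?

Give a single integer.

Click 1 (6,4) count=1: revealed 1 new [(6,4)] -> total=1
Click 2 (3,0) count=2: revealed 1 new [(3,0)] -> total=2
Click 3 (6,6) count=0: revealed 4 new [(5,5) (5,6) (6,5) (6,6)] -> total=6

Answer: 6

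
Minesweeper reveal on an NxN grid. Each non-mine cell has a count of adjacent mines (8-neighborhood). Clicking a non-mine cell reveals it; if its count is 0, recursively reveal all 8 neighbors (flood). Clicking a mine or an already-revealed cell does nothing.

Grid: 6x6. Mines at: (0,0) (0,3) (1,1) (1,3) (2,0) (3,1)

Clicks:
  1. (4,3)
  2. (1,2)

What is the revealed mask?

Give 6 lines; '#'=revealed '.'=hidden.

Answer: ....##
..#.##
..####
..####
######
######

Derivation:
Click 1 (4,3) count=0: revealed 24 new [(0,4) (0,5) (1,4) (1,5) (2,2) (2,3) (2,4) (2,5) (3,2) (3,3) (3,4) (3,5) (4,0) (4,1) (4,2) (4,3) (4,4) (4,5) (5,0) (5,1) (5,2) (5,3) (5,4) (5,5)] -> total=24
Click 2 (1,2) count=3: revealed 1 new [(1,2)] -> total=25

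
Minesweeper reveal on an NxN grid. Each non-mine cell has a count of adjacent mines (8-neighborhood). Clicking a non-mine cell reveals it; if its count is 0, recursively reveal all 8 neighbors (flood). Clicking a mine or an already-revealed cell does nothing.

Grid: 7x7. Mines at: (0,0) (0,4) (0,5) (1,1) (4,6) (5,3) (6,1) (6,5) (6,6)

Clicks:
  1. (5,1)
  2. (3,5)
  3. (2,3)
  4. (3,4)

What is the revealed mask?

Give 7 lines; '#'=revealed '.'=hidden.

Click 1 (5,1) count=1: revealed 1 new [(5,1)] -> total=1
Click 2 (3,5) count=1: revealed 1 new [(3,5)] -> total=2
Click 3 (2,3) count=0: revealed 26 new [(1,2) (1,3) (1,4) (1,5) (1,6) (2,0) (2,1) (2,2) (2,3) (2,4) (2,5) (2,6) (3,0) (3,1) (3,2) (3,3) (3,4) (3,6) (4,0) (4,1) (4,2) (4,3) (4,4) (4,5) (5,0) (5,2)] -> total=28
Click 4 (3,4) count=0: revealed 0 new [(none)] -> total=28

Answer: .......
..#####
#######
#######
######.
###....
.......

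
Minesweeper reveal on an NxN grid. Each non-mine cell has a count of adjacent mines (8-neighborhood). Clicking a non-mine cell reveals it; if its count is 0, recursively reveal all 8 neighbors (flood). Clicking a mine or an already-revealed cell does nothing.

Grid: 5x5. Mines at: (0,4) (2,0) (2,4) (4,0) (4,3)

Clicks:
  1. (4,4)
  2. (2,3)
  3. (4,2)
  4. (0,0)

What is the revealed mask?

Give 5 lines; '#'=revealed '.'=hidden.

Click 1 (4,4) count=1: revealed 1 new [(4,4)] -> total=1
Click 2 (2,3) count=1: revealed 1 new [(2,3)] -> total=2
Click 3 (4,2) count=1: revealed 1 new [(4,2)] -> total=3
Click 4 (0,0) count=0: revealed 13 new [(0,0) (0,1) (0,2) (0,3) (1,0) (1,1) (1,2) (1,3) (2,1) (2,2) (3,1) (3,2) (3,3)] -> total=16

Answer: ####.
####.
.###.
.###.
..#.#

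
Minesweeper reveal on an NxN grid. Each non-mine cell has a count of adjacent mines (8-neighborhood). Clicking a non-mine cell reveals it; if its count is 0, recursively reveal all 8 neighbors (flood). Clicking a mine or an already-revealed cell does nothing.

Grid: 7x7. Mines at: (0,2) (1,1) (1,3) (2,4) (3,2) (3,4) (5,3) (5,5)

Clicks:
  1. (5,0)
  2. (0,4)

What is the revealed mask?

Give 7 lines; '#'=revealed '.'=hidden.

Answer: ....#..
.......
##.....
##.....
###....
###....
###....

Derivation:
Click 1 (5,0) count=0: revealed 13 new [(2,0) (2,1) (3,0) (3,1) (4,0) (4,1) (4,2) (5,0) (5,1) (5,2) (6,0) (6,1) (6,2)] -> total=13
Click 2 (0,4) count=1: revealed 1 new [(0,4)] -> total=14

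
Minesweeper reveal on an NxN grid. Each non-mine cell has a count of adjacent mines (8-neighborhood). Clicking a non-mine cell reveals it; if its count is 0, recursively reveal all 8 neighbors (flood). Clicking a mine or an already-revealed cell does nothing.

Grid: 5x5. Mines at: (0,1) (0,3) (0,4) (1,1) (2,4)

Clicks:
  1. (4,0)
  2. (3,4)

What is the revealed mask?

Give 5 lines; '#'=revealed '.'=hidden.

Click 1 (4,0) count=0: revealed 14 new [(2,0) (2,1) (2,2) (2,3) (3,0) (3,1) (3,2) (3,3) (3,4) (4,0) (4,1) (4,2) (4,3) (4,4)] -> total=14
Click 2 (3,4) count=1: revealed 0 new [(none)] -> total=14

Answer: .....
.....
####.
#####
#####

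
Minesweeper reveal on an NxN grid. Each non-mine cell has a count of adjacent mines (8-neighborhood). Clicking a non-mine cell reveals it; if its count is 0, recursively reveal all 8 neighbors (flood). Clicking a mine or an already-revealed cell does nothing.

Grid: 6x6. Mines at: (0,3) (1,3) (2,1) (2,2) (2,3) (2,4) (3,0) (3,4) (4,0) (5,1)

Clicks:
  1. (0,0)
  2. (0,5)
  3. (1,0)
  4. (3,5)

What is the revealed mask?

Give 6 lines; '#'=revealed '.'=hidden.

Answer: ###.##
###.##
......
.....#
......
......

Derivation:
Click 1 (0,0) count=0: revealed 6 new [(0,0) (0,1) (0,2) (1,0) (1,1) (1,2)] -> total=6
Click 2 (0,5) count=0: revealed 4 new [(0,4) (0,5) (1,4) (1,5)] -> total=10
Click 3 (1,0) count=1: revealed 0 new [(none)] -> total=10
Click 4 (3,5) count=2: revealed 1 new [(3,5)] -> total=11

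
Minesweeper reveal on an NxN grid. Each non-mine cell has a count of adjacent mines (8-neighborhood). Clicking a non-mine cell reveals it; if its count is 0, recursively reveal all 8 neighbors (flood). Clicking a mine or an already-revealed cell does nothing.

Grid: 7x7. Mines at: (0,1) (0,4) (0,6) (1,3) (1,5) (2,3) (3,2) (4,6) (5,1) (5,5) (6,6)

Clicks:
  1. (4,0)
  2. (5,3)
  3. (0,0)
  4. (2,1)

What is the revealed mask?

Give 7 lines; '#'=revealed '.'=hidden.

Answer: #......
.......
.#.....
.......
#.###..
..###..
..###..

Derivation:
Click 1 (4,0) count=1: revealed 1 new [(4,0)] -> total=1
Click 2 (5,3) count=0: revealed 9 new [(4,2) (4,3) (4,4) (5,2) (5,3) (5,4) (6,2) (6,3) (6,4)] -> total=10
Click 3 (0,0) count=1: revealed 1 new [(0,0)] -> total=11
Click 4 (2,1) count=1: revealed 1 new [(2,1)] -> total=12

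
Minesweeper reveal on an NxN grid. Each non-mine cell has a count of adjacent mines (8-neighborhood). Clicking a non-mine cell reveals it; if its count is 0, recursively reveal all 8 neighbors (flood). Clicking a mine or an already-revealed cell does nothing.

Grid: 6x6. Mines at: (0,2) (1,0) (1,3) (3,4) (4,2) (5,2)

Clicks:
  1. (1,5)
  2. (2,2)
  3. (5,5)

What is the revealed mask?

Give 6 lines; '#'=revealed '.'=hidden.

Answer: ....##
....##
..#.##
......
...###
...###

Derivation:
Click 1 (1,5) count=0: revealed 6 new [(0,4) (0,5) (1,4) (1,5) (2,4) (2,5)] -> total=6
Click 2 (2,2) count=1: revealed 1 new [(2,2)] -> total=7
Click 3 (5,5) count=0: revealed 6 new [(4,3) (4,4) (4,5) (5,3) (5,4) (5,5)] -> total=13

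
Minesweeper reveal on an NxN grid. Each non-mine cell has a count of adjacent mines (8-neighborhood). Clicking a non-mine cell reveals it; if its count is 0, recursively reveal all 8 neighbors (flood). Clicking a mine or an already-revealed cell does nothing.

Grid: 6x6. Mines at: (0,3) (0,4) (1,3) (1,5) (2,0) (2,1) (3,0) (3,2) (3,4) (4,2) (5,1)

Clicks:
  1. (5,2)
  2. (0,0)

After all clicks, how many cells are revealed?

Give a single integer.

Click 1 (5,2) count=2: revealed 1 new [(5,2)] -> total=1
Click 2 (0,0) count=0: revealed 6 new [(0,0) (0,1) (0,2) (1,0) (1,1) (1,2)] -> total=7

Answer: 7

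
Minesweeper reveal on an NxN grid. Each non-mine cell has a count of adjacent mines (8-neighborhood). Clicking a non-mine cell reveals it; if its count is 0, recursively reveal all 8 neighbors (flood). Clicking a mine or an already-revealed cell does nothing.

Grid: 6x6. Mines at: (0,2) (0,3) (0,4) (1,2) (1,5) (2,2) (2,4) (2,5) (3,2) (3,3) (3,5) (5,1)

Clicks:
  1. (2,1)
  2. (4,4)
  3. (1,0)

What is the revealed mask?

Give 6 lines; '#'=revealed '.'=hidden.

Click 1 (2,1) count=3: revealed 1 new [(2,1)] -> total=1
Click 2 (4,4) count=2: revealed 1 new [(4,4)] -> total=2
Click 3 (1,0) count=0: revealed 9 new [(0,0) (0,1) (1,0) (1,1) (2,0) (3,0) (3,1) (4,0) (4,1)] -> total=11

Answer: ##....
##....
##....
##....
##..#.
......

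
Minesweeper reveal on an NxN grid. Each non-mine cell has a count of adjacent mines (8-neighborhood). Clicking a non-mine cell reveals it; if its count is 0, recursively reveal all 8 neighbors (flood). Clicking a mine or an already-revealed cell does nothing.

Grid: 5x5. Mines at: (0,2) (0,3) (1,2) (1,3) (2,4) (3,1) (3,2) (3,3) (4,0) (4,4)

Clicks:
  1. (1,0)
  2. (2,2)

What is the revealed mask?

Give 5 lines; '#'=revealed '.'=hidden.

Answer: ##...
##...
###..
.....
.....

Derivation:
Click 1 (1,0) count=0: revealed 6 new [(0,0) (0,1) (1,0) (1,1) (2,0) (2,1)] -> total=6
Click 2 (2,2) count=5: revealed 1 new [(2,2)] -> total=7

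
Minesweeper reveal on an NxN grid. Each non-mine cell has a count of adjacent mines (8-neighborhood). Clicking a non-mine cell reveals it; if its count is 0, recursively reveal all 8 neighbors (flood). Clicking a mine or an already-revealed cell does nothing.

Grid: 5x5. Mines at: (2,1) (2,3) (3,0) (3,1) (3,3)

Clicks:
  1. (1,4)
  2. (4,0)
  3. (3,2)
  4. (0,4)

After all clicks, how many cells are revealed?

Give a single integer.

Answer: 12

Derivation:
Click 1 (1,4) count=1: revealed 1 new [(1,4)] -> total=1
Click 2 (4,0) count=2: revealed 1 new [(4,0)] -> total=2
Click 3 (3,2) count=4: revealed 1 new [(3,2)] -> total=3
Click 4 (0,4) count=0: revealed 9 new [(0,0) (0,1) (0,2) (0,3) (0,4) (1,0) (1,1) (1,2) (1,3)] -> total=12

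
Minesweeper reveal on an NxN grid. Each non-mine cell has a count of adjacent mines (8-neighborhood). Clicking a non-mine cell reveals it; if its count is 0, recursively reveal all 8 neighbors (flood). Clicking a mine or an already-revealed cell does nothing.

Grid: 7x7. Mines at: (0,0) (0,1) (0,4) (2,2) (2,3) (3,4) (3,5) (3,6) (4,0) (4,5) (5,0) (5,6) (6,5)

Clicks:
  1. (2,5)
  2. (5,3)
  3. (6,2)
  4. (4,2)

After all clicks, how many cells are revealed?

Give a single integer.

Click 1 (2,5) count=3: revealed 1 new [(2,5)] -> total=1
Click 2 (5,3) count=0: revealed 15 new [(3,1) (3,2) (3,3) (4,1) (4,2) (4,3) (4,4) (5,1) (5,2) (5,3) (5,4) (6,1) (6,2) (6,3) (6,4)] -> total=16
Click 3 (6,2) count=0: revealed 0 new [(none)] -> total=16
Click 4 (4,2) count=0: revealed 0 new [(none)] -> total=16

Answer: 16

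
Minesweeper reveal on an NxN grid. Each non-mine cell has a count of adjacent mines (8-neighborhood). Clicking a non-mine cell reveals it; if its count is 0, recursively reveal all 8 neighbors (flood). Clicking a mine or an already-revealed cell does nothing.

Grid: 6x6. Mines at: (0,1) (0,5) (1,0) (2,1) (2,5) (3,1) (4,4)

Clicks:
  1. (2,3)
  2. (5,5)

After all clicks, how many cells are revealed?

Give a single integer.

Answer: 13

Derivation:
Click 1 (2,3) count=0: revealed 12 new [(0,2) (0,3) (0,4) (1,2) (1,3) (1,4) (2,2) (2,3) (2,4) (3,2) (3,3) (3,4)] -> total=12
Click 2 (5,5) count=1: revealed 1 new [(5,5)] -> total=13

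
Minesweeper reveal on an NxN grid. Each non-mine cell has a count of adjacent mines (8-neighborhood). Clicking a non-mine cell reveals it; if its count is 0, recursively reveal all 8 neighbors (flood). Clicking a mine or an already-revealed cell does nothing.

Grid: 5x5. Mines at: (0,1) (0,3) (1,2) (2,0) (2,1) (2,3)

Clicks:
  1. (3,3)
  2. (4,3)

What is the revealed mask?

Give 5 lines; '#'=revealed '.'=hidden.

Answer: .....
.....
.....
#####
#####

Derivation:
Click 1 (3,3) count=1: revealed 1 new [(3,3)] -> total=1
Click 2 (4,3) count=0: revealed 9 new [(3,0) (3,1) (3,2) (3,4) (4,0) (4,1) (4,2) (4,3) (4,4)] -> total=10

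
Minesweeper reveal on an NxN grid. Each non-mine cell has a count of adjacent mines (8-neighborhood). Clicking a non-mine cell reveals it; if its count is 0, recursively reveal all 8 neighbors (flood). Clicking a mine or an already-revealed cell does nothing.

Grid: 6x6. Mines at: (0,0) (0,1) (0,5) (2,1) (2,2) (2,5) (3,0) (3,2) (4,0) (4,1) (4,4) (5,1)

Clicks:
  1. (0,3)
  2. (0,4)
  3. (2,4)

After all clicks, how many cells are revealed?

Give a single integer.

Click 1 (0,3) count=0: revealed 6 new [(0,2) (0,3) (0,4) (1,2) (1,3) (1,4)] -> total=6
Click 2 (0,4) count=1: revealed 0 new [(none)] -> total=6
Click 3 (2,4) count=1: revealed 1 new [(2,4)] -> total=7

Answer: 7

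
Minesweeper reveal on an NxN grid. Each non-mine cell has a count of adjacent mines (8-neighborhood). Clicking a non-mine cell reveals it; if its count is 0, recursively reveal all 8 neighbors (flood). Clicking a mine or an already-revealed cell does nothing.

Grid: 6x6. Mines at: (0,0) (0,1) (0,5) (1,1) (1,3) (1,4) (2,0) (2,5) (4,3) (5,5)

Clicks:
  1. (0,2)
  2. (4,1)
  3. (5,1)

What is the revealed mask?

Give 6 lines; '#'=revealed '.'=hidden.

Answer: ..#...
......
......
###...
###...
###...

Derivation:
Click 1 (0,2) count=3: revealed 1 new [(0,2)] -> total=1
Click 2 (4,1) count=0: revealed 9 new [(3,0) (3,1) (3,2) (4,0) (4,1) (4,2) (5,0) (5,1) (5,2)] -> total=10
Click 3 (5,1) count=0: revealed 0 new [(none)] -> total=10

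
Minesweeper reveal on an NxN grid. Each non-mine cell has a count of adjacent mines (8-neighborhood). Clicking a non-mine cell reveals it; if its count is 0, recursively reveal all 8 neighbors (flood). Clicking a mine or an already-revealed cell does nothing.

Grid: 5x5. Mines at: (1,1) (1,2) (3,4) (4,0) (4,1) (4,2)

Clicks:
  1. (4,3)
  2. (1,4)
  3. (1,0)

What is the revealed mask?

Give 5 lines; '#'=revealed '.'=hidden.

Answer: ...##
#..##
...##
.....
...#.

Derivation:
Click 1 (4,3) count=2: revealed 1 new [(4,3)] -> total=1
Click 2 (1,4) count=0: revealed 6 new [(0,3) (0,4) (1,3) (1,4) (2,3) (2,4)] -> total=7
Click 3 (1,0) count=1: revealed 1 new [(1,0)] -> total=8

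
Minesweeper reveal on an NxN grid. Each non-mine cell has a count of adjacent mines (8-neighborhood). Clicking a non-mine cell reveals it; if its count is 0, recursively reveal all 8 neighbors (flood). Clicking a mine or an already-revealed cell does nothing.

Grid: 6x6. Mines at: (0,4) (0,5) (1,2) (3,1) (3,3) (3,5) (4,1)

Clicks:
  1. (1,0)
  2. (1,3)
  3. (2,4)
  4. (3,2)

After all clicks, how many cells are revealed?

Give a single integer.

Answer: 9

Derivation:
Click 1 (1,0) count=0: revealed 6 new [(0,0) (0,1) (1,0) (1,1) (2,0) (2,1)] -> total=6
Click 2 (1,3) count=2: revealed 1 new [(1,3)] -> total=7
Click 3 (2,4) count=2: revealed 1 new [(2,4)] -> total=8
Click 4 (3,2) count=3: revealed 1 new [(3,2)] -> total=9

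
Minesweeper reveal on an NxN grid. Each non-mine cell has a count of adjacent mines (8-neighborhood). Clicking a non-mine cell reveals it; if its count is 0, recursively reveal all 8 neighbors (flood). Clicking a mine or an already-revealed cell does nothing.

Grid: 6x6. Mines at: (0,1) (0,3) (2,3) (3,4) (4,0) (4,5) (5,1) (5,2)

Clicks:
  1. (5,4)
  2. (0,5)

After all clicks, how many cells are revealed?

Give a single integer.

Click 1 (5,4) count=1: revealed 1 new [(5,4)] -> total=1
Click 2 (0,5) count=0: revealed 6 new [(0,4) (0,5) (1,4) (1,5) (2,4) (2,5)] -> total=7

Answer: 7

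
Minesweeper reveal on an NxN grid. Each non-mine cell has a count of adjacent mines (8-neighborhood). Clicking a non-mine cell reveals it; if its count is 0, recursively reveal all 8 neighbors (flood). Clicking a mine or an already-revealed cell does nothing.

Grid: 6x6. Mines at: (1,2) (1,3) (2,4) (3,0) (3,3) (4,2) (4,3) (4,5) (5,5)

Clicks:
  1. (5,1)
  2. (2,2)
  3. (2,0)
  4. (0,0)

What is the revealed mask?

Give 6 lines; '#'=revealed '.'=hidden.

Click 1 (5,1) count=1: revealed 1 new [(5,1)] -> total=1
Click 2 (2,2) count=3: revealed 1 new [(2,2)] -> total=2
Click 3 (2,0) count=1: revealed 1 new [(2,0)] -> total=3
Click 4 (0,0) count=0: revealed 5 new [(0,0) (0,1) (1,0) (1,1) (2,1)] -> total=8

Answer: ##....
##....
###...
......
......
.#....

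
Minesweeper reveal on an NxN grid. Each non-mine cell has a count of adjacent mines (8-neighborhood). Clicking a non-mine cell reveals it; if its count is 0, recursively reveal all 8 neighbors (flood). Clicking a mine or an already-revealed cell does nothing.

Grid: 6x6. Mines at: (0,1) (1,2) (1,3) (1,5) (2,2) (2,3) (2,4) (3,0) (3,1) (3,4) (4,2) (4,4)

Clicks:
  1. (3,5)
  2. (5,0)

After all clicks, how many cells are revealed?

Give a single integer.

Answer: 5

Derivation:
Click 1 (3,5) count=3: revealed 1 new [(3,5)] -> total=1
Click 2 (5,0) count=0: revealed 4 new [(4,0) (4,1) (5,0) (5,1)] -> total=5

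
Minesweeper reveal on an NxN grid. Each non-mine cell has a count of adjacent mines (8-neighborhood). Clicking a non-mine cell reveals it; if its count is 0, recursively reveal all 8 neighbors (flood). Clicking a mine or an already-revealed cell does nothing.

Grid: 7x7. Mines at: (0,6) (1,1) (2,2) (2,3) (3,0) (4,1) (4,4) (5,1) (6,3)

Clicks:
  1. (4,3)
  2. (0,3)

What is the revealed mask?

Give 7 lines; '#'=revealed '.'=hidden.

Click 1 (4,3) count=1: revealed 1 new [(4,3)] -> total=1
Click 2 (0,3) count=0: revealed 8 new [(0,2) (0,3) (0,4) (0,5) (1,2) (1,3) (1,4) (1,5)] -> total=9

Answer: ..####.
..####.
.......
.......
...#...
.......
.......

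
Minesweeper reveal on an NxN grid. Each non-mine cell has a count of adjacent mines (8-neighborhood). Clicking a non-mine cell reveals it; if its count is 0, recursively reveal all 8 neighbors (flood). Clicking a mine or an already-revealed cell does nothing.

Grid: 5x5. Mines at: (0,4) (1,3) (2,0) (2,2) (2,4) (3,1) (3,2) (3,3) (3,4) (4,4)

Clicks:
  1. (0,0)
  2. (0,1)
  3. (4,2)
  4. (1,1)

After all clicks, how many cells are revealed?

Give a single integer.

Answer: 7

Derivation:
Click 1 (0,0) count=0: revealed 6 new [(0,0) (0,1) (0,2) (1,0) (1,1) (1,2)] -> total=6
Click 2 (0,1) count=0: revealed 0 new [(none)] -> total=6
Click 3 (4,2) count=3: revealed 1 new [(4,2)] -> total=7
Click 4 (1,1) count=2: revealed 0 new [(none)] -> total=7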